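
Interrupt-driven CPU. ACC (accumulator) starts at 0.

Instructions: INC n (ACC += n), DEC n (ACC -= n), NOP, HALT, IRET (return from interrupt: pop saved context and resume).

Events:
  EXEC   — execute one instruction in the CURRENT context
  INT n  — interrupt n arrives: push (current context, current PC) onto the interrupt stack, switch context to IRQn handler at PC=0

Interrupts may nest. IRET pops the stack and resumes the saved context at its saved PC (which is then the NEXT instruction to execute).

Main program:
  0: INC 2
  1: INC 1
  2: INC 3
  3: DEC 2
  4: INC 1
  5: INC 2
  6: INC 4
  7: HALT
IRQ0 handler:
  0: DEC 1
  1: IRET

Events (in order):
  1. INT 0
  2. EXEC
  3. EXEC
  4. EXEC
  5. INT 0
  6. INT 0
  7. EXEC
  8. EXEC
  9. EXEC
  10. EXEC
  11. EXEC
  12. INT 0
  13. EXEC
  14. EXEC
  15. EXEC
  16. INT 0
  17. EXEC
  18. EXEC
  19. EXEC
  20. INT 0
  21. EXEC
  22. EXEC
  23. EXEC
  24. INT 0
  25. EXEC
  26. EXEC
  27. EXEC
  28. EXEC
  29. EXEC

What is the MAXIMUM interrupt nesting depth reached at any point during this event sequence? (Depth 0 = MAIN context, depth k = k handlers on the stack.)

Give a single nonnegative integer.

Event 1 (INT 0): INT 0 arrives: push (MAIN, PC=0), enter IRQ0 at PC=0 (depth now 1) [depth=1]
Event 2 (EXEC): [IRQ0] PC=0: DEC 1 -> ACC=-1 [depth=1]
Event 3 (EXEC): [IRQ0] PC=1: IRET -> resume MAIN at PC=0 (depth now 0) [depth=0]
Event 4 (EXEC): [MAIN] PC=0: INC 2 -> ACC=1 [depth=0]
Event 5 (INT 0): INT 0 arrives: push (MAIN, PC=1), enter IRQ0 at PC=0 (depth now 1) [depth=1]
Event 6 (INT 0): INT 0 arrives: push (IRQ0, PC=0), enter IRQ0 at PC=0 (depth now 2) [depth=2]
Event 7 (EXEC): [IRQ0] PC=0: DEC 1 -> ACC=0 [depth=2]
Event 8 (EXEC): [IRQ0] PC=1: IRET -> resume IRQ0 at PC=0 (depth now 1) [depth=1]
Event 9 (EXEC): [IRQ0] PC=0: DEC 1 -> ACC=-1 [depth=1]
Event 10 (EXEC): [IRQ0] PC=1: IRET -> resume MAIN at PC=1 (depth now 0) [depth=0]
Event 11 (EXEC): [MAIN] PC=1: INC 1 -> ACC=0 [depth=0]
Event 12 (INT 0): INT 0 arrives: push (MAIN, PC=2), enter IRQ0 at PC=0 (depth now 1) [depth=1]
Event 13 (EXEC): [IRQ0] PC=0: DEC 1 -> ACC=-1 [depth=1]
Event 14 (EXEC): [IRQ0] PC=1: IRET -> resume MAIN at PC=2 (depth now 0) [depth=0]
Event 15 (EXEC): [MAIN] PC=2: INC 3 -> ACC=2 [depth=0]
Event 16 (INT 0): INT 0 arrives: push (MAIN, PC=3), enter IRQ0 at PC=0 (depth now 1) [depth=1]
Event 17 (EXEC): [IRQ0] PC=0: DEC 1 -> ACC=1 [depth=1]
Event 18 (EXEC): [IRQ0] PC=1: IRET -> resume MAIN at PC=3 (depth now 0) [depth=0]
Event 19 (EXEC): [MAIN] PC=3: DEC 2 -> ACC=-1 [depth=0]
Event 20 (INT 0): INT 0 arrives: push (MAIN, PC=4), enter IRQ0 at PC=0 (depth now 1) [depth=1]
Event 21 (EXEC): [IRQ0] PC=0: DEC 1 -> ACC=-2 [depth=1]
Event 22 (EXEC): [IRQ0] PC=1: IRET -> resume MAIN at PC=4 (depth now 0) [depth=0]
Event 23 (EXEC): [MAIN] PC=4: INC 1 -> ACC=-1 [depth=0]
Event 24 (INT 0): INT 0 arrives: push (MAIN, PC=5), enter IRQ0 at PC=0 (depth now 1) [depth=1]
Event 25 (EXEC): [IRQ0] PC=0: DEC 1 -> ACC=-2 [depth=1]
Event 26 (EXEC): [IRQ0] PC=1: IRET -> resume MAIN at PC=5 (depth now 0) [depth=0]
Event 27 (EXEC): [MAIN] PC=5: INC 2 -> ACC=0 [depth=0]
Event 28 (EXEC): [MAIN] PC=6: INC 4 -> ACC=4 [depth=0]
Event 29 (EXEC): [MAIN] PC=7: HALT [depth=0]
Max depth observed: 2

Answer: 2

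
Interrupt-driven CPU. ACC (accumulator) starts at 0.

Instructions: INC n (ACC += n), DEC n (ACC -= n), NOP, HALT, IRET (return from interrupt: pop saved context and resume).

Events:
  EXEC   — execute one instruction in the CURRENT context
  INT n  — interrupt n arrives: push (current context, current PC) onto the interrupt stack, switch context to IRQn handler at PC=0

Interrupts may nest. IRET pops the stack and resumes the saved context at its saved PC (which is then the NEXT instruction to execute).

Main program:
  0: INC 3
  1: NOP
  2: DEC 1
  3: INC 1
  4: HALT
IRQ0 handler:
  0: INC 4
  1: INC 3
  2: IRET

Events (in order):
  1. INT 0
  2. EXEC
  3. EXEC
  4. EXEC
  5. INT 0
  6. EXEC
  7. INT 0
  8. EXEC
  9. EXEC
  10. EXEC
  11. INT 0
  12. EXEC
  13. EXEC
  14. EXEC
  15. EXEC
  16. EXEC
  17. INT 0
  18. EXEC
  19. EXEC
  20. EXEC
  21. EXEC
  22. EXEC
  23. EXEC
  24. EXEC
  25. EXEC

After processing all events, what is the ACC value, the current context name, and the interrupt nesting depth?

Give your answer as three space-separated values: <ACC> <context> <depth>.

Answer: 38 MAIN 0

Derivation:
Event 1 (INT 0): INT 0 arrives: push (MAIN, PC=0), enter IRQ0 at PC=0 (depth now 1)
Event 2 (EXEC): [IRQ0] PC=0: INC 4 -> ACC=4
Event 3 (EXEC): [IRQ0] PC=1: INC 3 -> ACC=7
Event 4 (EXEC): [IRQ0] PC=2: IRET -> resume MAIN at PC=0 (depth now 0)
Event 5 (INT 0): INT 0 arrives: push (MAIN, PC=0), enter IRQ0 at PC=0 (depth now 1)
Event 6 (EXEC): [IRQ0] PC=0: INC 4 -> ACC=11
Event 7 (INT 0): INT 0 arrives: push (IRQ0, PC=1), enter IRQ0 at PC=0 (depth now 2)
Event 8 (EXEC): [IRQ0] PC=0: INC 4 -> ACC=15
Event 9 (EXEC): [IRQ0] PC=1: INC 3 -> ACC=18
Event 10 (EXEC): [IRQ0] PC=2: IRET -> resume IRQ0 at PC=1 (depth now 1)
Event 11 (INT 0): INT 0 arrives: push (IRQ0, PC=1), enter IRQ0 at PC=0 (depth now 2)
Event 12 (EXEC): [IRQ0] PC=0: INC 4 -> ACC=22
Event 13 (EXEC): [IRQ0] PC=1: INC 3 -> ACC=25
Event 14 (EXEC): [IRQ0] PC=2: IRET -> resume IRQ0 at PC=1 (depth now 1)
Event 15 (EXEC): [IRQ0] PC=1: INC 3 -> ACC=28
Event 16 (EXEC): [IRQ0] PC=2: IRET -> resume MAIN at PC=0 (depth now 0)
Event 17 (INT 0): INT 0 arrives: push (MAIN, PC=0), enter IRQ0 at PC=0 (depth now 1)
Event 18 (EXEC): [IRQ0] PC=0: INC 4 -> ACC=32
Event 19 (EXEC): [IRQ0] PC=1: INC 3 -> ACC=35
Event 20 (EXEC): [IRQ0] PC=2: IRET -> resume MAIN at PC=0 (depth now 0)
Event 21 (EXEC): [MAIN] PC=0: INC 3 -> ACC=38
Event 22 (EXEC): [MAIN] PC=1: NOP
Event 23 (EXEC): [MAIN] PC=2: DEC 1 -> ACC=37
Event 24 (EXEC): [MAIN] PC=3: INC 1 -> ACC=38
Event 25 (EXEC): [MAIN] PC=4: HALT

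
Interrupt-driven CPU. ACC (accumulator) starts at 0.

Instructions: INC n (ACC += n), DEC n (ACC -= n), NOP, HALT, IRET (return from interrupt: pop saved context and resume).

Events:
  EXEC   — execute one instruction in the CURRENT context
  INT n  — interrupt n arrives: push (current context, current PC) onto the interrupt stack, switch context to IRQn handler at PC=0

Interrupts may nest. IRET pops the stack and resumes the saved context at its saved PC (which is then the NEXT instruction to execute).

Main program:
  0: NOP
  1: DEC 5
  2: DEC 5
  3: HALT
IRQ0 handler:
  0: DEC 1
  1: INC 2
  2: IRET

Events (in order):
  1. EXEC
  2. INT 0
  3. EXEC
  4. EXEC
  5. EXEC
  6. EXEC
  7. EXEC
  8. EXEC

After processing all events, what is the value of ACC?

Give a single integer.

Answer: -9

Derivation:
Event 1 (EXEC): [MAIN] PC=0: NOP
Event 2 (INT 0): INT 0 arrives: push (MAIN, PC=1), enter IRQ0 at PC=0 (depth now 1)
Event 3 (EXEC): [IRQ0] PC=0: DEC 1 -> ACC=-1
Event 4 (EXEC): [IRQ0] PC=1: INC 2 -> ACC=1
Event 5 (EXEC): [IRQ0] PC=2: IRET -> resume MAIN at PC=1 (depth now 0)
Event 6 (EXEC): [MAIN] PC=1: DEC 5 -> ACC=-4
Event 7 (EXEC): [MAIN] PC=2: DEC 5 -> ACC=-9
Event 8 (EXEC): [MAIN] PC=3: HALT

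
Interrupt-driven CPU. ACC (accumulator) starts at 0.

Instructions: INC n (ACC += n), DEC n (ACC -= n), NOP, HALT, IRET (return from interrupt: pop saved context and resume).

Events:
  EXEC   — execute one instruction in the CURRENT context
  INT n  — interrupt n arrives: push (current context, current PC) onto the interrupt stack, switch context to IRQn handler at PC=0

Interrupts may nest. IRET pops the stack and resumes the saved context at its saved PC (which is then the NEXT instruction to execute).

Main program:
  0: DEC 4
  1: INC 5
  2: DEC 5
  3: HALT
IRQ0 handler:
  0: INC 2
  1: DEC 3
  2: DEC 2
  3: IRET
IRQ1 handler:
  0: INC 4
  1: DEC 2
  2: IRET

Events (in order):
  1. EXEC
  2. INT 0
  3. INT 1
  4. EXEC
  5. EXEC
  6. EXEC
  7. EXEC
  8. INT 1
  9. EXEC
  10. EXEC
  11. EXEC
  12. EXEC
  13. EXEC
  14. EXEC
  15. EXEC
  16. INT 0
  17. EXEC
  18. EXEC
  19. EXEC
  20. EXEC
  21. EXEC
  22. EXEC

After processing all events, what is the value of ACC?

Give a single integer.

Answer: -6

Derivation:
Event 1 (EXEC): [MAIN] PC=0: DEC 4 -> ACC=-4
Event 2 (INT 0): INT 0 arrives: push (MAIN, PC=1), enter IRQ0 at PC=0 (depth now 1)
Event 3 (INT 1): INT 1 arrives: push (IRQ0, PC=0), enter IRQ1 at PC=0 (depth now 2)
Event 4 (EXEC): [IRQ1] PC=0: INC 4 -> ACC=0
Event 5 (EXEC): [IRQ1] PC=1: DEC 2 -> ACC=-2
Event 6 (EXEC): [IRQ1] PC=2: IRET -> resume IRQ0 at PC=0 (depth now 1)
Event 7 (EXEC): [IRQ0] PC=0: INC 2 -> ACC=0
Event 8 (INT 1): INT 1 arrives: push (IRQ0, PC=1), enter IRQ1 at PC=0 (depth now 2)
Event 9 (EXEC): [IRQ1] PC=0: INC 4 -> ACC=4
Event 10 (EXEC): [IRQ1] PC=1: DEC 2 -> ACC=2
Event 11 (EXEC): [IRQ1] PC=2: IRET -> resume IRQ0 at PC=1 (depth now 1)
Event 12 (EXEC): [IRQ0] PC=1: DEC 3 -> ACC=-1
Event 13 (EXEC): [IRQ0] PC=2: DEC 2 -> ACC=-3
Event 14 (EXEC): [IRQ0] PC=3: IRET -> resume MAIN at PC=1 (depth now 0)
Event 15 (EXEC): [MAIN] PC=1: INC 5 -> ACC=2
Event 16 (INT 0): INT 0 arrives: push (MAIN, PC=2), enter IRQ0 at PC=0 (depth now 1)
Event 17 (EXEC): [IRQ0] PC=0: INC 2 -> ACC=4
Event 18 (EXEC): [IRQ0] PC=1: DEC 3 -> ACC=1
Event 19 (EXEC): [IRQ0] PC=2: DEC 2 -> ACC=-1
Event 20 (EXEC): [IRQ0] PC=3: IRET -> resume MAIN at PC=2 (depth now 0)
Event 21 (EXEC): [MAIN] PC=2: DEC 5 -> ACC=-6
Event 22 (EXEC): [MAIN] PC=3: HALT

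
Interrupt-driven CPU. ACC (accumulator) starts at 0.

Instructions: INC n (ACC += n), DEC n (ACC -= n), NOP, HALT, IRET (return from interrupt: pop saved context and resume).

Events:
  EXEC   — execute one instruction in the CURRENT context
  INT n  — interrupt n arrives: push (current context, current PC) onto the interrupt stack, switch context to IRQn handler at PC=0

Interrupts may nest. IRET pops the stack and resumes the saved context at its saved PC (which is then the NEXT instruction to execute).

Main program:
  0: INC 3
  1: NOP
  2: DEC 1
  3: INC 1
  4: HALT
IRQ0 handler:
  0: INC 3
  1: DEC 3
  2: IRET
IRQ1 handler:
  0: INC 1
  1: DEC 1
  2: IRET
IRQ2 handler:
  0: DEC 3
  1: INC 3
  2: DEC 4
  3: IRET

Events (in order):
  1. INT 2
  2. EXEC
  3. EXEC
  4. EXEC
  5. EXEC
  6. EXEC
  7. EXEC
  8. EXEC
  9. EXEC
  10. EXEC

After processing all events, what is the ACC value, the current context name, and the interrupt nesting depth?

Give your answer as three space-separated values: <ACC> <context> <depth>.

Event 1 (INT 2): INT 2 arrives: push (MAIN, PC=0), enter IRQ2 at PC=0 (depth now 1)
Event 2 (EXEC): [IRQ2] PC=0: DEC 3 -> ACC=-3
Event 3 (EXEC): [IRQ2] PC=1: INC 3 -> ACC=0
Event 4 (EXEC): [IRQ2] PC=2: DEC 4 -> ACC=-4
Event 5 (EXEC): [IRQ2] PC=3: IRET -> resume MAIN at PC=0 (depth now 0)
Event 6 (EXEC): [MAIN] PC=0: INC 3 -> ACC=-1
Event 7 (EXEC): [MAIN] PC=1: NOP
Event 8 (EXEC): [MAIN] PC=2: DEC 1 -> ACC=-2
Event 9 (EXEC): [MAIN] PC=3: INC 1 -> ACC=-1
Event 10 (EXEC): [MAIN] PC=4: HALT

Answer: -1 MAIN 0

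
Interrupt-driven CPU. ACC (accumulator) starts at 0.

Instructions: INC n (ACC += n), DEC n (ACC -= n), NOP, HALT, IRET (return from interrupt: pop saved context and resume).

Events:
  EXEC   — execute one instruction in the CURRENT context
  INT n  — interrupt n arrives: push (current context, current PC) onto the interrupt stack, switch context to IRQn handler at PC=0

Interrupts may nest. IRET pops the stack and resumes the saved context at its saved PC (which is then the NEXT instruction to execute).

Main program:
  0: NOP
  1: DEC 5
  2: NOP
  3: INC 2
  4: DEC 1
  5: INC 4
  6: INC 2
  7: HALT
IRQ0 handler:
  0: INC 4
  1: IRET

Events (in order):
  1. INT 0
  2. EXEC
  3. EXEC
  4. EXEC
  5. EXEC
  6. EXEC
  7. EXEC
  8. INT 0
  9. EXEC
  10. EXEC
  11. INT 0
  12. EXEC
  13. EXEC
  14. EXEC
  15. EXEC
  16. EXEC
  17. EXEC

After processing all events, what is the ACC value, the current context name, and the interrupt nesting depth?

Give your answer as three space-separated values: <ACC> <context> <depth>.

Event 1 (INT 0): INT 0 arrives: push (MAIN, PC=0), enter IRQ0 at PC=0 (depth now 1)
Event 2 (EXEC): [IRQ0] PC=0: INC 4 -> ACC=4
Event 3 (EXEC): [IRQ0] PC=1: IRET -> resume MAIN at PC=0 (depth now 0)
Event 4 (EXEC): [MAIN] PC=0: NOP
Event 5 (EXEC): [MAIN] PC=1: DEC 5 -> ACC=-1
Event 6 (EXEC): [MAIN] PC=2: NOP
Event 7 (EXEC): [MAIN] PC=3: INC 2 -> ACC=1
Event 8 (INT 0): INT 0 arrives: push (MAIN, PC=4), enter IRQ0 at PC=0 (depth now 1)
Event 9 (EXEC): [IRQ0] PC=0: INC 4 -> ACC=5
Event 10 (EXEC): [IRQ0] PC=1: IRET -> resume MAIN at PC=4 (depth now 0)
Event 11 (INT 0): INT 0 arrives: push (MAIN, PC=4), enter IRQ0 at PC=0 (depth now 1)
Event 12 (EXEC): [IRQ0] PC=0: INC 4 -> ACC=9
Event 13 (EXEC): [IRQ0] PC=1: IRET -> resume MAIN at PC=4 (depth now 0)
Event 14 (EXEC): [MAIN] PC=4: DEC 1 -> ACC=8
Event 15 (EXEC): [MAIN] PC=5: INC 4 -> ACC=12
Event 16 (EXEC): [MAIN] PC=6: INC 2 -> ACC=14
Event 17 (EXEC): [MAIN] PC=7: HALT

Answer: 14 MAIN 0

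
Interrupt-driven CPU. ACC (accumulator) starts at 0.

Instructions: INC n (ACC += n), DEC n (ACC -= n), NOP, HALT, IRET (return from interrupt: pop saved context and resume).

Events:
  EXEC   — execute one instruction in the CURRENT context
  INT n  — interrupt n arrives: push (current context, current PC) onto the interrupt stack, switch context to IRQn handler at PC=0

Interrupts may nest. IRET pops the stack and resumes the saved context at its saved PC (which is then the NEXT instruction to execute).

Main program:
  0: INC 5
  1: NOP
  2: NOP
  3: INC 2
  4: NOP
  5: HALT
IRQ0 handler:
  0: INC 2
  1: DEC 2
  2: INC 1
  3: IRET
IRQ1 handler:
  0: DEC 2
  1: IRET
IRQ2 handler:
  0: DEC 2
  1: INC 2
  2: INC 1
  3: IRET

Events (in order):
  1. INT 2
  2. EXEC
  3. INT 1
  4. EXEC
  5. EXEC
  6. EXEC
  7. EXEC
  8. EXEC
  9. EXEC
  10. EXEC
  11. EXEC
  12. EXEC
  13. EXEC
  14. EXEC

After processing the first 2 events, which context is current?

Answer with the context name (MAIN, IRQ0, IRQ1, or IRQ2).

Answer: IRQ2

Derivation:
Event 1 (INT 2): INT 2 arrives: push (MAIN, PC=0), enter IRQ2 at PC=0 (depth now 1)
Event 2 (EXEC): [IRQ2] PC=0: DEC 2 -> ACC=-2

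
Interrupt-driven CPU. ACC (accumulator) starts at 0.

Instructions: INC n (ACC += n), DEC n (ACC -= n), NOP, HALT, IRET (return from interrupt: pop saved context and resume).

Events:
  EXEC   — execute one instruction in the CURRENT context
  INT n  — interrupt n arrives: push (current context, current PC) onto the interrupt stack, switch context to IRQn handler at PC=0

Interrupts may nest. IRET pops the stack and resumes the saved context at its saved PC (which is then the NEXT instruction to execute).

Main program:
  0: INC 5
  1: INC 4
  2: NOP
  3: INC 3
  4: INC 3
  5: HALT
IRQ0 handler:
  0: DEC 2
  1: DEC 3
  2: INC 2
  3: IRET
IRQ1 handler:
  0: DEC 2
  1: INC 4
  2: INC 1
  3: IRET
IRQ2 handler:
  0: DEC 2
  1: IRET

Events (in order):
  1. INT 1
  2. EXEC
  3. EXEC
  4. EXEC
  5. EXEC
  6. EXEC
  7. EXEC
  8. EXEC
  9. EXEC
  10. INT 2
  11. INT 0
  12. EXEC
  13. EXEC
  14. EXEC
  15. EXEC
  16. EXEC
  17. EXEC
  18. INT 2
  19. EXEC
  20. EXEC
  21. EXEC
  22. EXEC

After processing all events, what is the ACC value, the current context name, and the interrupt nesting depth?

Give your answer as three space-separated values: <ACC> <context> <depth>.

Event 1 (INT 1): INT 1 arrives: push (MAIN, PC=0), enter IRQ1 at PC=0 (depth now 1)
Event 2 (EXEC): [IRQ1] PC=0: DEC 2 -> ACC=-2
Event 3 (EXEC): [IRQ1] PC=1: INC 4 -> ACC=2
Event 4 (EXEC): [IRQ1] PC=2: INC 1 -> ACC=3
Event 5 (EXEC): [IRQ1] PC=3: IRET -> resume MAIN at PC=0 (depth now 0)
Event 6 (EXEC): [MAIN] PC=0: INC 5 -> ACC=8
Event 7 (EXEC): [MAIN] PC=1: INC 4 -> ACC=12
Event 8 (EXEC): [MAIN] PC=2: NOP
Event 9 (EXEC): [MAIN] PC=3: INC 3 -> ACC=15
Event 10 (INT 2): INT 2 arrives: push (MAIN, PC=4), enter IRQ2 at PC=0 (depth now 1)
Event 11 (INT 0): INT 0 arrives: push (IRQ2, PC=0), enter IRQ0 at PC=0 (depth now 2)
Event 12 (EXEC): [IRQ0] PC=0: DEC 2 -> ACC=13
Event 13 (EXEC): [IRQ0] PC=1: DEC 3 -> ACC=10
Event 14 (EXEC): [IRQ0] PC=2: INC 2 -> ACC=12
Event 15 (EXEC): [IRQ0] PC=3: IRET -> resume IRQ2 at PC=0 (depth now 1)
Event 16 (EXEC): [IRQ2] PC=0: DEC 2 -> ACC=10
Event 17 (EXEC): [IRQ2] PC=1: IRET -> resume MAIN at PC=4 (depth now 0)
Event 18 (INT 2): INT 2 arrives: push (MAIN, PC=4), enter IRQ2 at PC=0 (depth now 1)
Event 19 (EXEC): [IRQ2] PC=0: DEC 2 -> ACC=8
Event 20 (EXEC): [IRQ2] PC=1: IRET -> resume MAIN at PC=4 (depth now 0)
Event 21 (EXEC): [MAIN] PC=4: INC 3 -> ACC=11
Event 22 (EXEC): [MAIN] PC=5: HALT

Answer: 11 MAIN 0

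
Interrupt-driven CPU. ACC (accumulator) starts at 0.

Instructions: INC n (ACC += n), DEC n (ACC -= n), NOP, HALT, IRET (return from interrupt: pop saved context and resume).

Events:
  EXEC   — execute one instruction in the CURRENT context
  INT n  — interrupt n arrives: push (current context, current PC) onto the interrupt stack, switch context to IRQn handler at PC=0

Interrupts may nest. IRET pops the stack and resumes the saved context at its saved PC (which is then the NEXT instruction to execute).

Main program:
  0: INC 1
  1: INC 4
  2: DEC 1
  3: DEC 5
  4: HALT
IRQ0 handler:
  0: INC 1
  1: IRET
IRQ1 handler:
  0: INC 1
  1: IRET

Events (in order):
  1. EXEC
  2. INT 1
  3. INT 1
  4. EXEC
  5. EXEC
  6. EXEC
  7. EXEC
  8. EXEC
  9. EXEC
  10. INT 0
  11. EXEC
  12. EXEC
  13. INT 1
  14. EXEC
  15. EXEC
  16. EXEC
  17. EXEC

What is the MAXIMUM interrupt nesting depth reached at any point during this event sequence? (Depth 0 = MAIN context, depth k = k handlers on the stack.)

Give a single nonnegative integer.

Answer: 2

Derivation:
Event 1 (EXEC): [MAIN] PC=0: INC 1 -> ACC=1 [depth=0]
Event 2 (INT 1): INT 1 arrives: push (MAIN, PC=1), enter IRQ1 at PC=0 (depth now 1) [depth=1]
Event 3 (INT 1): INT 1 arrives: push (IRQ1, PC=0), enter IRQ1 at PC=0 (depth now 2) [depth=2]
Event 4 (EXEC): [IRQ1] PC=0: INC 1 -> ACC=2 [depth=2]
Event 5 (EXEC): [IRQ1] PC=1: IRET -> resume IRQ1 at PC=0 (depth now 1) [depth=1]
Event 6 (EXEC): [IRQ1] PC=0: INC 1 -> ACC=3 [depth=1]
Event 7 (EXEC): [IRQ1] PC=1: IRET -> resume MAIN at PC=1 (depth now 0) [depth=0]
Event 8 (EXEC): [MAIN] PC=1: INC 4 -> ACC=7 [depth=0]
Event 9 (EXEC): [MAIN] PC=2: DEC 1 -> ACC=6 [depth=0]
Event 10 (INT 0): INT 0 arrives: push (MAIN, PC=3), enter IRQ0 at PC=0 (depth now 1) [depth=1]
Event 11 (EXEC): [IRQ0] PC=0: INC 1 -> ACC=7 [depth=1]
Event 12 (EXEC): [IRQ0] PC=1: IRET -> resume MAIN at PC=3 (depth now 0) [depth=0]
Event 13 (INT 1): INT 1 arrives: push (MAIN, PC=3), enter IRQ1 at PC=0 (depth now 1) [depth=1]
Event 14 (EXEC): [IRQ1] PC=0: INC 1 -> ACC=8 [depth=1]
Event 15 (EXEC): [IRQ1] PC=1: IRET -> resume MAIN at PC=3 (depth now 0) [depth=0]
Event 16 (EXEC): [MAIN] PC=3: DEC 5 -> ACC=3 [depth=0]
Event 17 (EXEC): [MAIN] PC=4: HALT [depth=0]
Max depth observed: 2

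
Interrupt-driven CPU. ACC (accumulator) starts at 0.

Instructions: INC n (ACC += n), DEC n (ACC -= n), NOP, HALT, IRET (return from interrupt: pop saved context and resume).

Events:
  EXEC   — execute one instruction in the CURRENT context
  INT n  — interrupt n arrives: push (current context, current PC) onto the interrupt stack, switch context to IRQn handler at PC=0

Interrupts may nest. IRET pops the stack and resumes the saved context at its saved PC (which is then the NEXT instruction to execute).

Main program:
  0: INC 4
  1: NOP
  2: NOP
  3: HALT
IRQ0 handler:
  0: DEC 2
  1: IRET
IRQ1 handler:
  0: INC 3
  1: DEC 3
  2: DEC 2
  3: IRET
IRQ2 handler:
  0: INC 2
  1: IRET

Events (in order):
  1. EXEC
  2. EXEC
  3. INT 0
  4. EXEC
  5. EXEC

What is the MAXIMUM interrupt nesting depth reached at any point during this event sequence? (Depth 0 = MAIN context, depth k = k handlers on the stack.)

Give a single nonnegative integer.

Answer: 1

Derivation:
Event 1 (EXEC): [MAIN] PC=0: INC 4 -> ACC=4 [depth=0]
Event 2 (EXEC): [MAIN] PC=1: NOP [depth=0]
Event 3 (INT 0): INT 0 arrives: push (MAIN, PC=2), enter IRQ0 at PC=0 (depth now 1) [depth=1]
Event 4 (EXEC): [IRQ0] PC=0: DEC 2 -> ACC=2 [depth=1]
Event 5 (EXEC): [IRQ0] PC=1: IRET -> resume MAIN at PC=2 (depth now 0) [depth=0]
Max depth observed: 1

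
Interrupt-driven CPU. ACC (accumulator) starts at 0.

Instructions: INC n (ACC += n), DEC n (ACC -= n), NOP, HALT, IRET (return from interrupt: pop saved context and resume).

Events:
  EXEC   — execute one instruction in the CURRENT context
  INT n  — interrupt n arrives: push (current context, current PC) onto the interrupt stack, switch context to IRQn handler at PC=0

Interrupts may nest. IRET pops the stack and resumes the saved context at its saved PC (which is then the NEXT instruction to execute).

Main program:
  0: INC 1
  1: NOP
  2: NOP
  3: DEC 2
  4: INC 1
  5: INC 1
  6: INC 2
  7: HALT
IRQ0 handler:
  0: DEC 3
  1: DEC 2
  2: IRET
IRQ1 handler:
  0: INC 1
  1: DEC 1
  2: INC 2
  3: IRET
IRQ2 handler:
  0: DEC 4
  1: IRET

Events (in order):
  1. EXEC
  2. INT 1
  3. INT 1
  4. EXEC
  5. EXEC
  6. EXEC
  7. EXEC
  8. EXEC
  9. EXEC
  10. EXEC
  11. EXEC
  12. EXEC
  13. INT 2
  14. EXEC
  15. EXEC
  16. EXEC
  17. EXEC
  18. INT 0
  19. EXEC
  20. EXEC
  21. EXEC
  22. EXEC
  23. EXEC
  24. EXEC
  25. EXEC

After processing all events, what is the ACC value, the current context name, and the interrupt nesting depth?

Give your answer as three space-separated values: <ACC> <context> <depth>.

Answer: -2 MAIN 0

Derivation:
Event 1 (EXEC): [MAIN] PC=0: INC 1 -> ACC=1
Event 2 (INT 1): INT 1 arrives: push (MAIN, PC=1), enter IRQ1 at PC=0 (depth now 1)
Event 3 (INT 1): INT 1 arrives: push (IRQ1, PC=0), enter IRQ1 at PC=0 (depth now 2)
Event 4 (EXEC): [IRQ1] PC=0: INC 1 -> ACC=2
Event 5 (EXEC): [IRQ1] PC=1: DEC 1 -> ACC=1
Event 6 (EXEC): [IRQ1] PC=2: INC 2 -> ACC=3
Event 7 (EXEC): [IRQ1] PC=3: IRET -> resume IRQ1 at PC=0 (depth now 1)
Event 8 (EXEC): [IRQ1] PC=0: INC 1 -> ACC=4
Event 9 (EXEC): [IRQ1] PC=1: DEC 1 -> ACC=3
Event 10 (EXEC): [IRQ1] PC=2: INC 2 -> ACC=5
Event 11 (EXEC): [IRQ1] PC=3: IRET -> resume MAIN at PC=1 (depth now 0)
Event 12 (EXEC): [MAIN] PC=1: NOP
Event 13 (INT 2): INT 2 arrives: push (MAIN, PC=2), enter IRQ2 at PC=0 (depth now 1)
Event 14 (EXEC): [IRQ2] PC=0: DEC 4 -> ACC=1
Event 15 (EXEC): [IRQ2] PC=1: IRET -> resume MAIN at PC=2 (depth now 0)
Event 16 (EXEC): [MAIN] PC=2: NOP
Event 17 (EXEC): [MAIN] PC=3: DEC 2 -> ACC=-1
Event 18 (INT 0): INT 0 arrives: push (MAIN, PC=4), enter IRQ0 at PC=0 (depth now 1)
Event 19 (EXEC): [IRQ0] PC=0: DEC 3 -> ACC=-4
Event 20 (EXEC): [IRQ0] PC=1: DEC 2 -> ACC=-6
Event 21 (EXEC): [IRQ0] PC=2: IRET -> resume MAIN at PC=4 (depth now 0)
Event 22 (EXEC): [MAIN] PC=4: INC 1 -> ACC=-5
Event 23 (EXEC): [MAIN] PC=5: INC 1 -> ACC=-4
Event 24 (EXEC): [MAIN] PC=6: INC 2 -> ACC=-2
Event 25 (EXEC): [MAIN] PC=7: HALT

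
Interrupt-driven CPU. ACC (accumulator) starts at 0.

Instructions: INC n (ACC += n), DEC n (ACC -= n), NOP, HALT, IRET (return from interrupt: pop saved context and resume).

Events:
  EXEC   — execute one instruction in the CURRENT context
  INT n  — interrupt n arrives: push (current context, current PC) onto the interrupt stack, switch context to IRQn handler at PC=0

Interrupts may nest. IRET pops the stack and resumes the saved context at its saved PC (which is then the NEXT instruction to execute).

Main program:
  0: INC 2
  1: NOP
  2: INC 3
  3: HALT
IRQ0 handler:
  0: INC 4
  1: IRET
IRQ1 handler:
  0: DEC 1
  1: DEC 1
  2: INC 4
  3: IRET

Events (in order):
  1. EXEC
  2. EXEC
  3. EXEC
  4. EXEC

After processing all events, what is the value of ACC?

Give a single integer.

Answer: 5

Derivation:
Event 1 (EXEC): [MAIN] PC=0: INC 2 -> ACC=2
Event 2 (EXEC): [MAIN] PC=1: NOP
Event 3 (EXEC): [MAIN] PC=2: INC 3 -> ACC=5
Event 4 (EXEC): [MAIN] PC=3: HALT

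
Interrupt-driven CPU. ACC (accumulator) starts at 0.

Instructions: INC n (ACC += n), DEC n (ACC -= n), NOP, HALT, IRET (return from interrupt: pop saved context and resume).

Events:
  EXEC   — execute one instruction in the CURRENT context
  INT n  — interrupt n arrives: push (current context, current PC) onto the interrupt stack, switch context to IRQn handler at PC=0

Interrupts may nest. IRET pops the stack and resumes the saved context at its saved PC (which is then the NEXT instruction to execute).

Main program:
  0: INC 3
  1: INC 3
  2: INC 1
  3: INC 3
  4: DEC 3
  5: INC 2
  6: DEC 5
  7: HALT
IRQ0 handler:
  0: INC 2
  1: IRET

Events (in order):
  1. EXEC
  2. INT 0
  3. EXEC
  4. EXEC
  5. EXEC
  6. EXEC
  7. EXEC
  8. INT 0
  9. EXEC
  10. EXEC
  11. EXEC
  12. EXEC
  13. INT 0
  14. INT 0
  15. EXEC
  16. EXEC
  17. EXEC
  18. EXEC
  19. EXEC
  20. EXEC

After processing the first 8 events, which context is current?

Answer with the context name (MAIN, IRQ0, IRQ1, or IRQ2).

Answer: IRQ0

Derivation:
Event 1 (EXEC): [MAIN] PC=0: INC 3 -> ACC=3
Event 2 (INT 0): INT 0 arrives: push (MAIN, PC=1), enter IRQ0 at PC=0 (depth now 1)
Event 3 (EXEC): [IRQ0] PC=0: INC 2 -> ACC=5
Event 4 (EXEC): [IRQ0] PC=1: IRET -> resume MAIN at PC=1 (depth now 0)
Event 5 (EXEC): [MAIN] PC=1: INC 3 -> ACC=8
Event 6 (EXEC): [MAIN] PC=2: INC 1 -> ACC=9
Event 7 (EXEC): [MAIN] PC=3: INC 3 -> ACC=12
Event 8 (INT 0): INT 0 arrives: push (MAIN, PC=4), enter IRQ0 at PC=0 (depth now 1)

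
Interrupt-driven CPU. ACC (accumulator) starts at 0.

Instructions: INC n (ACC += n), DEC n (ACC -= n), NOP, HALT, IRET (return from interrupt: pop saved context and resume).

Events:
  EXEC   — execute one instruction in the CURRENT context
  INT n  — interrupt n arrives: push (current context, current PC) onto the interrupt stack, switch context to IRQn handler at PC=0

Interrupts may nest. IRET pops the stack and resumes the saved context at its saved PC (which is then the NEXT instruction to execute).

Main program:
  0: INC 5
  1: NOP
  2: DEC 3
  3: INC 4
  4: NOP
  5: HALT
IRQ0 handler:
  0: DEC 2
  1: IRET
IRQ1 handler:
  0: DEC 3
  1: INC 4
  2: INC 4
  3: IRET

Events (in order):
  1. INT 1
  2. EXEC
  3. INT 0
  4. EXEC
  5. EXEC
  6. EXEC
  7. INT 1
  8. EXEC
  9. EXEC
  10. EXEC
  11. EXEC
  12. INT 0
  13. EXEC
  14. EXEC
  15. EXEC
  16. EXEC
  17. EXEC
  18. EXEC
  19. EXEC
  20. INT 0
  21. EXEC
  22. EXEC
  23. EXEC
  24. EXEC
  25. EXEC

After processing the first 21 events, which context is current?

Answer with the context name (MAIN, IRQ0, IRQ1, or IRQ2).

Event 1 (INT 1): INT 1 arrives: push (MAIN, PC=0), enter IRQ1 at PC=0 (depth now 1)
Event 2 (EXEC): [IRQ1] PC=0: DEC 3 -> ACC=-3
Event 3 (INT 0): INT 0 arrives: push (IRQ1, PC=1), enter IRQ0 at PC=0 (depth now 2)
Event 4 (EXEC): [IRQ0] PC=0: DEC 2 -> ACC=-5
Event 5 (EXEC): [IRQ0] PC=1: IRET -> resume IRQ1 at PC=1 (depth now 1)
Event 6 (EXEC): [IRQ1] PC=1: INC 4 -> ACC=-1
Event 7 (INT 1): INT 1 arrives: push (IRQ1, PC=2), enter IRQ1 at PC=0 (depth now 2)
Event 8 (EXEC): [IRQ1] PC=0: DEC 3 -> ACC=-4
Event 9 (EXEC): [IRQ1] PC=1: INC 4 -> ACC=0
Event 10 (EXEC): [IRQ1] PC=2: INC 4 -> ACC=4
Event 11 (EXEC): [IRQ1] PC=3: IRET -> resume IRQ1 at PC=2 (depth now 1)
Event 12 (INT 0): INT 0 arrives: push (IRQ1, PC=2), enter IRQ0 at PC=0 (depth now 2)
Event 13 (EXEC): [IRQ0] PC=0: DEC 2 -> ACC=2
Event 14 (EXEC): [IRQ0] PC=1: IRET -> resume IRQ1 at PC=2 (depth now 1)
Event 15 (EXEC): [IRQ1] PC=2: INC 4 -> ACC=6
Event 16 (EXEC): [IRQ1] PC=3: IRET -> resume MAIN at PC=0 (depth now 0)
Event 17 (EXEC): [MAIN] PC=0: INC 5 -> ACC=11
Event 18 (EXEC): [MAIN] PC=1: NOP
Event 19 (EXEC): [MAIN] PC=2: DEC 3 -> ACC=8
Event 20 (INT 0): INT 0 arrives: push (MAIN, PC=3), enter IRQ0 at PC=0 (depth now 1)
Event 21 (EXEC): [IRQ0] PC=0: DEC 2 -> ACC=6

Answer: IRQ0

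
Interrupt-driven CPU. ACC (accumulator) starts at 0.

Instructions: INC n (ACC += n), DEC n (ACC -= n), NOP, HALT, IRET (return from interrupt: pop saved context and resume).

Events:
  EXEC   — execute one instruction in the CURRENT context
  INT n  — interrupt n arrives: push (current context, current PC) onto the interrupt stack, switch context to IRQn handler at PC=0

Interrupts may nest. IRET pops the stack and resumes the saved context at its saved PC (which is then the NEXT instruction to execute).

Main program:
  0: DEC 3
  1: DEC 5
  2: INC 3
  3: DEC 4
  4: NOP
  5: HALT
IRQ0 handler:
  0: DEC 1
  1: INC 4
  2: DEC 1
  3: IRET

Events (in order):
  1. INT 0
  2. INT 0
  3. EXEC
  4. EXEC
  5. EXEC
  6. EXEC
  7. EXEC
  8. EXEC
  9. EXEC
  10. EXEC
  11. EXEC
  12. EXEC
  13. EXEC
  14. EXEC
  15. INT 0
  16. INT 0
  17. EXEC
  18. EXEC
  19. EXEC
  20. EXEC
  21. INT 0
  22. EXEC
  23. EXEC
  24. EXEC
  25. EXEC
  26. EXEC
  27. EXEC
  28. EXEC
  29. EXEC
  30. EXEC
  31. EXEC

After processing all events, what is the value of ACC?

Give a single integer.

Event 1 (INT 0): INT 0 arrives: push (MAIN, PC=0), enter IRQ0 at PC=0 (depth now 1)
Event 2 (INT 0): INT 0 arrives: push (IRQ0, PC=0), enter IRQ0 at PC=0 (depth now 2)
Event 3 (EXEC): [IRQ0] PC=0: DEC 1 -> ACC=-1
Event 4 (EXEC): [IRQ0] PC=1: INC 4 -> ACC=3
Event 5 (EXEC): [IRQ0] PC=2: DEC 1 -> ACC=2
Event 6 (EXEC): [IRQ0] PC=3: IRET -> resume IRQ0 at PC=0 (depth now 1)
Event 7 (EXEC): [IRQ0] PC=0: DEC 1 -> ACC=1
Event 8 (EXEC): [IRQ0] PC=1: INC 4 -> ACC=5
Event 9 (EXEC): [IRQ0] PC=2: DEC 1 -> ACC=4
Event 10 (EXEC): [IRQ0] PC=3: IRET -> resume MAIN at PC=0 (depth now 0)
Event 11 (EXEC): [MAIN] PC=0: DEC 3 -> ACC=1
Event 12 (EXEC): [MAIN] PC=1: DEC 5 -> ACC=-4
Event 13 (EXEC): [MAIN] PC=2: INC 3 -> ACC=-1
Event 14 (EXEC): [MAIN] PC=3: DEC 4 -> ACC=-5
Event 15 (INT 0): INT 0 arrives: push (MAIN, PC=4), enter IRQ0 at PC=0 (depth now 1)
Event 16 (INT 0): INT 0 arrives: push (IRQ0, PC=0), enter IRQ0 at PC=0 (depth now 2)
Event 17 (EXEC): [IRQ0] PC=0: DEC 1 -> ACC=-6
Event 18 (EXEC): [IRQ0] PC=1: INC 4 -> ACC=-2
Event 19 (EXEC): [IRQ0] PC=2: DEC 1 -> ACC=-3
Event 20 (EXEC): [IRQ0] PC=3: IRET -> resume IRQ0 at PC=0 (depth now 1)
Event 21 (INT 0): INT 0 arrives: push (IRQ0, PC=0), enter IRQ0 at PC=0 (depth now 2)
Event 22 (EXEC): [IRQ0] PC=0: DEC 1 -> ACC=-4
Event 23 (EXEC): [IRQ0] PC=1: INC 4 -> ACC=0
Event 24 (EXEC): [IRQ0] PC=2: DEC 1 -> ACC=-1
Event 25 (EXEC): [IRQ0] PC=3: IRET -> resume IRQ0 at PC=0 (depth now 1)
Event 26 (EXEC): [IRQ0] PC=0: DEC 1 -> ACC=-2
Event 27 (EXEC): [IRQ0] PC=1: INC 4 -> ACC=2
Event 28 (EXEC): [IRQ0] PC=2: DEC 1 -> ACC=1
Event 29 (EXEC): [IRQ0] PC=3: IRET -> resume MAIN at PC=4 (depth now 0)
Event 30 (EXEC): [MAIN] PC=4: NOP
Event 31 (EXEC): [MAIN] PC=5: HALT

Answer: 1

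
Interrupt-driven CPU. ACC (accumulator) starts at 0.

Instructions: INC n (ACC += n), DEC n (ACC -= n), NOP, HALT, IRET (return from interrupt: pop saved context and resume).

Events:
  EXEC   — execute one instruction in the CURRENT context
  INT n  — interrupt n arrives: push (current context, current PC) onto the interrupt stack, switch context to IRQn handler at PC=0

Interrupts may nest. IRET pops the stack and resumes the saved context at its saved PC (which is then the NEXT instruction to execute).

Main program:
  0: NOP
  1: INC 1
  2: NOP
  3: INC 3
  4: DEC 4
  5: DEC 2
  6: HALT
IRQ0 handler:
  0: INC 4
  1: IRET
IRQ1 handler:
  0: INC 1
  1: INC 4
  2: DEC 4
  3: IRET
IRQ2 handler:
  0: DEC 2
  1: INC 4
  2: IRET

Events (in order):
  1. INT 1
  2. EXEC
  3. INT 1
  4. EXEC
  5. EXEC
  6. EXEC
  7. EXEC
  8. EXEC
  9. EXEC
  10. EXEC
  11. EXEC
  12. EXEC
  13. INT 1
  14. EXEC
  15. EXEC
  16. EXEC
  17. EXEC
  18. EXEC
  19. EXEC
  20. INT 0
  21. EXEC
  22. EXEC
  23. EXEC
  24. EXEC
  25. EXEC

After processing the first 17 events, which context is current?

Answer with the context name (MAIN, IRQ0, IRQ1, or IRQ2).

Answer: MAIN

Derivation:
Event 1 (INT 1): INT 1 arrives: push (MAIN, PC=0), enter IRQ1 at PC=0 (depth now 1)
Event 2 (EXEC): [IRQ1] PC=0: INC 1 -> ACC=1
Event 3 (INT 1): INT 1 arrives: push (IRQ1, PC=1), enter IRQ1 at PC=0 (depth now 2)
Event 4 (EXEC): [IRQ1] PC=0: INC 1 -> ACC=2
Event 5 (EXEC): [IRQ1] PC=1: INC 4 -> ACC=6
Event 6 (EXEC): [IRQ1] PC=2: DEC 4 -> ACC=2
Event 7 (EXEC): [IRQ1] PC=3: IRET -> resume IRQ1 at PC=1 (depth now 1)
Event 8 (EXEC): [IRQ1] PC=1: INC 4 -> ACC=6
Event 9 (EXEC): [IRQ1] PC=2: DEC 4 -> ACC=2
Event 10 (EXEC): [IRQ1] PC=3: IRET -> resume MAIN at PC=0 (depth now 0)
Event 11 (EXEC): [MAIN] PC=0: NOP
Event 12 (EXEC): [MAIN] PC=1: INC 1 -> ACC=3
Event 13 (INT 1): INT 1 arrives: push (MAIN, PC=2), enter IRQ1 at PC=0 (depth now 1)
Event 14 (EXEC): [IRQ1] PC=0: INC 1 -> ACC=4
Event 15 (EXEC): [IRQ1] PC=1: INC 4 -> ACC=8
Event 16 (EXEC): [IRQ1] PC=2: DEC 4 -> ACC=4
Event 17 (EXEC): [IRQ1] PC=3: IRET -> resume MAIN at PC=2 (depth now 0)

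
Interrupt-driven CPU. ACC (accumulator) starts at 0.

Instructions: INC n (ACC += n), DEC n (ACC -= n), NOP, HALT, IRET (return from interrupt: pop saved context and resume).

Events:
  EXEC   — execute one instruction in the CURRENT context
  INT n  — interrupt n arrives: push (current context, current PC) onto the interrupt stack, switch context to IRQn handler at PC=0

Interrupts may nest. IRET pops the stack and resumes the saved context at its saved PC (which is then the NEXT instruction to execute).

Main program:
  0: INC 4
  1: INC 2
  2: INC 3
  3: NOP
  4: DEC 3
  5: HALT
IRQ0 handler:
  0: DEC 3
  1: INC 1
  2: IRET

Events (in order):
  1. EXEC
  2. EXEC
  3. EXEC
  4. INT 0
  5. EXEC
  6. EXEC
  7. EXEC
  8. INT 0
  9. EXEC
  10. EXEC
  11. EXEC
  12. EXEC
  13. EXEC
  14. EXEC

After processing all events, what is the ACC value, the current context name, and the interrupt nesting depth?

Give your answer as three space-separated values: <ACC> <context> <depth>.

Event 1 (EXEC): [MAIN] PC=0: INC 4 -> ACC=4
Event 2 (EXEC): [MAIN] PC=1: INC 2 -> ACC=6
Event 3 (EXEC): [MAIN] PC=2: INC 3 -> ACC=9
Event 4 (INT 0): INT 0 arrives: push (MAIN, PC=3), enter IRQ0 at PC=0 (depth now 1)
Event 5 (EXEC): [IRQ0] PC=0: DEC 3 -> ACC=6
Event 6 (EXEC): [IRQ0] PC=1: INC 1 -> ACC=7
Event 7 (EXEC): [IRQ0] PC=2: IRET -> resume MAIN at PC=3 (depth now 0)
Event 8 (INT 0): INT 0 arrives: push (MAIN, PC=3), enter IRQ0 at PC=0 (depth now 1)
Event 9 (EXEC): [IRQ0] PC=0: DEC 3 -> ACC=4
Event 10 (EXEC): [IRQ0] PC=1: INC 1 -> ACC=5
Event 11 (EXEC): [IRQ0] PC=2: IRET -> resume MAIN at PC=3 (depth now 0)
Event 12 (EXEC): [MAIN] PC=3: NOP
Event 13 (EXEC): [MAIN] PC=4: DEC 3 -> ACC=2
Event 14 (EXEC): [MAIN] PC=5: HALT

Answer: 2 MAIN 0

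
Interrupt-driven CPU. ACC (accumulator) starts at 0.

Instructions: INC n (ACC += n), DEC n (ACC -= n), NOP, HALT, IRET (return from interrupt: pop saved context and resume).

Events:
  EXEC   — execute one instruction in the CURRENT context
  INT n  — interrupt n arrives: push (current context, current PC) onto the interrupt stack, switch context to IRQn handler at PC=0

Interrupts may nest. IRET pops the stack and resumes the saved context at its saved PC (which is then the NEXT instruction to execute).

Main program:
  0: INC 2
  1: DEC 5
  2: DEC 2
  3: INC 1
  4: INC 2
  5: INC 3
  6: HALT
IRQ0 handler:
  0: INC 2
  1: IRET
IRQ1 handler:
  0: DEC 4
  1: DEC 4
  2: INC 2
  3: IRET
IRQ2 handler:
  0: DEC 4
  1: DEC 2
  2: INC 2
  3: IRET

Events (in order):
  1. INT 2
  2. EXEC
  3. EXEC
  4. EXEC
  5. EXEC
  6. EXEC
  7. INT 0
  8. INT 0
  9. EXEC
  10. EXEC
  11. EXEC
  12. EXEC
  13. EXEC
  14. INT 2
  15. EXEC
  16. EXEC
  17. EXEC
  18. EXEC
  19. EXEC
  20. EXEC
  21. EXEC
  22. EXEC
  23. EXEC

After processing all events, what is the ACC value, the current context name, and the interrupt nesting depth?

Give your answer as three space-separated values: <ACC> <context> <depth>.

Event 1 (INT 2): INT 2 arrives: push (MAIN, PC=0), enter IRQ2 at PC=0 (depth now 1)
Event 2 (EXEC): [IRQ2] PC=0: DEC 4 -> ACC=-4
Event 3 (EXEC): [IRQ2] PC=1: DEC 2 -> ACC=-6
Event 4 (EXEC): [IRQ2] PC=2: INC 2 -> ACC=-4
Event 5 (EXEC): [IRQ2] PC=3: IRET -> resume MAIN at PC=0 (depth now 0)
Event 6 (EXEC): [MAIN] PC=0: INC 2 -> ACC=-2
Event 7 (INT 0): INT 0 arrives: push (MAIN, PC=1), enter IRQ0 at PC=0 (depth now 1)
Event 8 (INT 0): INT 0 arrives: push (IRQ0, PC=0), enter IRQ0 at PC=0 (depth now 2)
Event 9 (EXEC): [IRQ0] PC=0: INC 2 -> ACC=0
Event 10 (EXEC): [IRQ0] PC=1: IRET -> resume IRQ0 at PC=0 (depth now 1)
Event 11 (EXEC): [IRQ0] PC=0: INC 2 -> ACC=2
Event 12 (EXEC): [IRQ0] PC=1: IRET -> resume MAIN at PC=1 (depth now 0)
Event 13 (EXEC): [MAIN] PC=1: DEC 5 -> ACC=-3
Event 14 (INT 2): INT 2 arrives: push (MAIN, PC=2), enter IRQ2 at PC=0 (depth now 1)
Event 15 (EXEC): [IRQ2] PC=0: DEC 4 -> ACC=-7
Event 16 (EXEC): [IRQ2] PC=1: DEC 2 -> ACC=-9
Event 17 (EXEC): [IRQ2] PC=2: INC 2 -> ACC=-7
Event 18 (EXEC): [IRQ2] PC=3: IRET -> resume MAIN at PC=2 (depth now 0)
Event 19 (EXEC): [MAIN] PC=2: DEC 2 -> ACC=-9
Event 20 (EXEC): [MAIN] PC=3: INC 1 -> ACC=-8
Event 21 (EXEC): [MAIN] PC=4: INC 2 -> ACC=-6
Event 22 (EXEC): [MAIN] PC=5: INC 3 -> ACC=-3
Event 23 (EXEC): [MAIN] PC=6: HALT

Answer: -3 MAIN 0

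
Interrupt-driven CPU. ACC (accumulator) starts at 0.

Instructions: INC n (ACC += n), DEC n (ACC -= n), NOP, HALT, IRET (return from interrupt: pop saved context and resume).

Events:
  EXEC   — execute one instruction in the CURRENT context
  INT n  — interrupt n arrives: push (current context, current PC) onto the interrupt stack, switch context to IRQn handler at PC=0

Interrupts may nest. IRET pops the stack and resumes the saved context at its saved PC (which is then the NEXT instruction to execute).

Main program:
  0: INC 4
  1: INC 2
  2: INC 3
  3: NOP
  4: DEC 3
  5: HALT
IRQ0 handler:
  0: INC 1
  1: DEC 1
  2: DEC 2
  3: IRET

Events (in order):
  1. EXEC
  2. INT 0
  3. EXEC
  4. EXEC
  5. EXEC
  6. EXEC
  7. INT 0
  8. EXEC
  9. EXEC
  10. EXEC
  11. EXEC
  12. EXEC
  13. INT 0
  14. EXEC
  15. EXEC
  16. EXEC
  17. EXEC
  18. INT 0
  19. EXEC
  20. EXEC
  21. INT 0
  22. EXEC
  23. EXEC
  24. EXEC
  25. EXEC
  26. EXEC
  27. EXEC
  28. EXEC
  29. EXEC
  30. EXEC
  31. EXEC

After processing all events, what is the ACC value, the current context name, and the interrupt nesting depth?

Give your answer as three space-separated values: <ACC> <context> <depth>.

Answer: -4 MAIN 0

Derivation:
Event 1 (EXEC): [MAIN] PC=0: INC 4 -> ACC=4
Event 2 (INT 0): INT 0 arrives: push (MAIN, PC=1), enter IRQ0 at PC=0 (depth now 1)
Event 3 (EXEC): [IRQ0] PC=0: INC 1 -> ACC=5
Event 4 (EXEC): [IRQ0] PC=1: DEC 1 -> ACC=4
Event 5 (EXEC): [IRQ0] PC=2: DEC 2 -> ACC=2
Event 6 (EXEC): [IRQ0] PC=3: IRET -> resume MAIN at PC=1 (depth now 0)
Event 7 (INT 0): INT 0 arrives: push (MAIN, PC=1), enter IRQ0 at PC=0 (depth now 1)
Event 8 (EXEC): [IRQ0] PC=0: INC 1 -> ACC=3
Event 9 (EXEC): [IRQ0] PC=1: DEC 1 -> ACC=2
Event 10 (EXEC): [IRQ0] PC=2: DEC 2 -> ACC=0
Event 11 (EXEC): [IRQ0] PC=3: IRET -> resume MAIN at PC=1 (depth now 0)
Event 12 (EXEC): [MAIN] PC=1: INC 2 -> ACC=2
Event 13 (INT 0): INT 0 arrives: push (MAIN, PC=2), enter IRQ0 at PC=0 (depth now 1)
Event 14 (EXEC): [IRQ0] PC=0: INC 1 -> ACC=3
Event 15 (EXEC): [IRQ0] PC=1: DEC 1 -> ACC=2
Event 16 (EXEC): [IRQ0] PC=2: DEC 2 -> ACC=0
Event 17 (EXEC): [IRQ0] PC=3: IRET -> resume MAIN at PC=2 (depth now 0)
Event 18 (INT 0): INT 0 arrives: push (MAIN, PC=2), enter IRQ0 at PC=0 (depth now 1)
Event 19 (EXEC): [IRQ0] PC=0: INC 1 -> ACC=1
Event 20 (EXEC): [IRQ0] PC=1: DEC 1 -> ACC=0
Event 21 (INT 0): INT 0 arrives: push (IRQ0, PC=2), enter IRQ0 at PC=0 (depth now 2)
Event 22 (EXEC): [IRQ0] PC=0: INC 1 -> ACC=1
Event 23 (EXEC): [IRQ0] PC=1: DEC 1 -> ACC=0
Event 24 (EXEC): [IRQ0] PC=2: DEC 2 -> ACC=-2
Event 25 (EXEC): [IRQ0] PC=3: IRET -> resume IRQ0 at PC=2 (depth now 1)
Event 26 (EXEC): [IRQ0] PC=2: DEC 2 -> ACC=-4
Event 27 (EXEC): [IRQ0] PC=3: IRET -> resume MAIN at PC=2 (depth now 0)
Event 28 (EXEC): [MAIN] PC=2: INC 3 -> ACC=-1
Event 29 (EXEC): [MAIN] PC=3: NOP
Event 30 (EXEC): [MAIN] PC=4: DEC 3 -> ACC=-4
Event 31 (EXEC): [MAIN] PC=5: HALT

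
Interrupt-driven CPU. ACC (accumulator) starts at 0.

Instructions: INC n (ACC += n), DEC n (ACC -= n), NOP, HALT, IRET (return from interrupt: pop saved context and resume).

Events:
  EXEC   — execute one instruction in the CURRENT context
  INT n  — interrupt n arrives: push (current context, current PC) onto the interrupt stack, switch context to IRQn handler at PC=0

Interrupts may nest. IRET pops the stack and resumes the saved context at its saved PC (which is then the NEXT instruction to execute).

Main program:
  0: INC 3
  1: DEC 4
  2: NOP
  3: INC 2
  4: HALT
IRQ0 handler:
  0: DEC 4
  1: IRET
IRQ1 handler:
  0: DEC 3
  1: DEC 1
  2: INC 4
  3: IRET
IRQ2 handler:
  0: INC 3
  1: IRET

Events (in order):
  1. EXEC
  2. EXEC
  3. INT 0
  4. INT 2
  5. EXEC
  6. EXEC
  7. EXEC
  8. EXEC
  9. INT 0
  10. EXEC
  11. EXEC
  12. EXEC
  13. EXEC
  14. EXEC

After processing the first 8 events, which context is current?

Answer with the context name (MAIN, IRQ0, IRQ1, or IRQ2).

Event 1 (EXEC): [MAIN] PC=0: INC 3 -> ACC=3
Event 2 (EXEC): [MAIN] PC=1: DEC 4 -> ACC=-1
Event 3 (INT 0): INT 0 arrives: push (MAIN, PC=2), enter IRQ0 at PC=0 (depth now 1)
Event 4 (INT 2): INT 2 arrives: push (IRQ0, PC=0), enter IRQ2 at PC=0 (depth now 2)
Event 5 (EXEC): [IRQ2] PC=0: INC 3 -> ACC=2
Event 6 (EXEC): [IRQ2] PC=1: IRET -> resume IRQ0 at PC=0 (depth now 1)
Event 7 (EXEC): [IRQ0] PC=0: DEC 4 -> ACC=-2
Event 8 (EXEC): [IRQ0] PC=1: IRET -> resume MAIN at PC=2 (depth now 0)

Answer: MAIN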